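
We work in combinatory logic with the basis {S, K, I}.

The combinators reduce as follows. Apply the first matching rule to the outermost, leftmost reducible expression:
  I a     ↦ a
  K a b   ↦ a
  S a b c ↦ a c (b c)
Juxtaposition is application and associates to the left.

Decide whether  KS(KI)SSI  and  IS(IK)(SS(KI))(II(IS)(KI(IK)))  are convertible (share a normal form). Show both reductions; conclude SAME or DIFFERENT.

Term A:
  start: KS(KI)SSI
  [1] SSSI
  [2] SI(SI)

Term B:
  start: IS(IK)(SS(KI))(II(IS)(KI(IK)))
  [1] S(IK)(SS(KI))(II(IS)(KI(IK)))
  [2] IK(II(IS)(KI(IK)))(SS(KI)(II(IS)(KI(IK))))
  [3] K(II(IS)(KI(IK)))(SS(KI)(II(IS)(KI(IK))))
  [4] II(IS)(KI(IK))
  [5] I(IS)(KI(IK))
  [6] IS(KI(IK))
  [7] S(KI(IK))
  [8] SI

Answer: DIFFERENT — A ⇓ SI(SI), B ⇓ SI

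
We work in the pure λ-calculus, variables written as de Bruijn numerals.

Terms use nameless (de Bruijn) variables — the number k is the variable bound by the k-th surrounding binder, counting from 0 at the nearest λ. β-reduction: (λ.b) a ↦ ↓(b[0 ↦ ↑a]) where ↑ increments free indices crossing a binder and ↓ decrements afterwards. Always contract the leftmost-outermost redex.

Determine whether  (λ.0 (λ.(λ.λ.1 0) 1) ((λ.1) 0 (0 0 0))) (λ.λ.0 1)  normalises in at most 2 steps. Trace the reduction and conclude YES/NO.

  start: (λ.0 (λ.(λ.λ.1 0) 1) ((λ.1) 0 (0 0 0))) (λ.λ.0 1)
  [1] (λ.λ.0 1) (λ.(λ.λ.1 0) (λ.λ.0 1)) ((λ.λ.λ.0 1) (λ.λ.0 1) ((λ.λ.0 1) (λ.λ.0 1) (λ.λ.0 1)))
  [2] (λ.0 (λ.(λ.λ.1 0) (λ.λ.0 1))) ((λ.λ.λ.0 1) (λ.λ.0 1) ((λ.λ.0 1) (λ.λ.0 1) (λ.λ.0 1)))

Answer: NO — after 2 steps the term is (λ.0 (λ.(λ.λ.1 0) (λ.λ.0 1))) ((λ.λ.λ.0 1) (λ.λ.0 1) ((λ.λ.0 1) (λ.λ.0 1) (λ.λ.0 1))), not yet normal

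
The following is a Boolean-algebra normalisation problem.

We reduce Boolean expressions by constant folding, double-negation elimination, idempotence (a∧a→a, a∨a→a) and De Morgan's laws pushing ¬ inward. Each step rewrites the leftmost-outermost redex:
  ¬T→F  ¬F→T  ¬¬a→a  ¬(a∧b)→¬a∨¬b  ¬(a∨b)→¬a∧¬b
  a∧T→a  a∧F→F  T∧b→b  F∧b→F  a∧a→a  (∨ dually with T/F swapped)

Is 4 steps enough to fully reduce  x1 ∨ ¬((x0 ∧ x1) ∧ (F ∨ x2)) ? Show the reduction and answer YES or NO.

  start: x1 ∨ ¬((x0 ∧ x1) ∧ (F ∨ x2))
  [1] x1 ∨ (¬(x0 ∧ x1) ∨ ¬(F ∨ x2))
  [2] x1 ∨ ((¬x0 ∨ ¬x1) ∨ ¬(F ∨ x2))
  [3] x1 ∨ ((¬x0 ∨ ¬x1) ∨ (¬F ∧ ¬x2))
  [4] x1 ∨ ((¬x0 ∨ ¬x1) ∨ (T ∧ ¬x2))

Answer: NO — after 4 steps the term is x1 ∨ ((¬x0 ∨ ¬x1) ∨ (T ∧ ¬x2)), not yet normal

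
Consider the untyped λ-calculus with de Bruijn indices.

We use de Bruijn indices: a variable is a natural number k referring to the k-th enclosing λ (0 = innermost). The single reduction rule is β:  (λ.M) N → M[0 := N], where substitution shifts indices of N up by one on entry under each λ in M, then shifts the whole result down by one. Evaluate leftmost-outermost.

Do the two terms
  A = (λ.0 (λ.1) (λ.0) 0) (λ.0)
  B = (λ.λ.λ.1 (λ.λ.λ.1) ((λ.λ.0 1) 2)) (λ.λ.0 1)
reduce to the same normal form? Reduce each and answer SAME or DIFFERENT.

Term A:
  start: (λ.0 (λ.1) (λ.0) 0) (λ.0)
  step 1: (λ.0) (λ.λ.0) (λ.0) (λ.0)
  step 2: (λ.λ.0) (λ.0) (λ.0)
  step 3: (λ.0) (λ.0)
  step 4: λ.0

Term B:
  start: (λ.λ.λ.1 (λ.λ.λ.1) ((λ.λ.0 1) 2)) (λ.λ.0 1)
  step 1: λ.λ.1 (λ.λ.λ.1) ((λ.λ.0 1) (λ.λ.0 1))
  step 2: λ.λ.1 (λ.λ.λ.1) (λ.0 (λ.λ.0 1))

Answer: DIFFERENT — A ⇓ λ.0, B ⇓ λ.λ.1 (λ.λ.λ.1) (λ.0 (λ.λ.0 1))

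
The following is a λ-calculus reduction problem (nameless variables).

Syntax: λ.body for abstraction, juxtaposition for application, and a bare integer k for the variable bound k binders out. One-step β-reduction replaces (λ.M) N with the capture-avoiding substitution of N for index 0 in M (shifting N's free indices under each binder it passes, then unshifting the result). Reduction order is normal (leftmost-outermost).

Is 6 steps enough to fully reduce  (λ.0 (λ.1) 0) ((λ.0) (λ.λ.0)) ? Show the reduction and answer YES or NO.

Answer: YES — reaches normal form λ.λ.0 in 5 ≤ 6 steps

Reduction:
  start: (λ.0 (λ.1) 0) ((λ.0) (λ.λ.0))
  →1  (λ.0) (λ.λ.0) (λ.(λ.0) (λ.λ.0)) ((λ.0) (λ.λ.0))
  →2  (λ.λ.0) (λ.(λ.0) (λ.λ.0)) ((λ.0) (λ.λ.0))
  →3  (λ.0) ((λ.0) (λ.λ.0))
  →4  (λ.0) (λ.λ.0)
  →5  λ.λ.0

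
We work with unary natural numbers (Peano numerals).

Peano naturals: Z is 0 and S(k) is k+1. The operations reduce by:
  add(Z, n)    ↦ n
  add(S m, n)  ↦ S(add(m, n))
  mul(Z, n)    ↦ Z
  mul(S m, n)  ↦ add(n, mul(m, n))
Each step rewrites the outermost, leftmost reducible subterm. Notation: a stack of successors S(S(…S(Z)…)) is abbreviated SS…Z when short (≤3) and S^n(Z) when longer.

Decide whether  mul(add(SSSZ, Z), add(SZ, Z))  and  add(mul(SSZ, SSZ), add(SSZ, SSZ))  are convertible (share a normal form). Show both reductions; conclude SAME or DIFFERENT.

Term A:
  start: mul(add(SSSZ, Z), add(SZ, Z))
  [1] mul(S(add(SSZ, Z)), add(SZ, Z))
  [2] add(add(SZ, Z), mul(add(SSZ, Z), add(SZ, Z)))
  [3] add(S(add(Z, Z)), mul(add(SSZ, Z), add(SZ, Z)))
  [4] S(add(add(Z, Z), mul(add(SSZ, Z), add(SZ, Z))))
  [5] S(add(Z, mul(add(SSZ, Z), add(SZ, Z))))
  [6] S(mul(add(SSZ, Z), add(SZ, Z)))
  [7] S(mul(S(add(SZ, Z)), add(SZ, Z)))
  [8] S(add(add(SZ, Z), mul(add(SZ, Z), add(SZ, Z))))
  [9] S(add(S(add(Z, Z)), mul(add(SZ, Z), add(SZ, Z))))
  [10] S(S(add(add(Z, Z), mul(add(SZ, Z), add(SZ, Z)))))
  [11] S(S(add(Z, mul(add(SZ, Z), add(SZ, Z)))))
  [12] S(S(mul(add(SZ, Z), add(SZ, Z))))
  [13] S(S(mul(S(add(Z, Z)), add(SZ, Z))))
  [14] S(S(add(add(SZ, Z), mul(add(Z, Z), add(SZ, Z)))))
  [15] S(S(add(S(add(Z, Z)), mul(add(Z, Z), add(SZ, Z)))))
  [16] S(S(S(add(add(Z, Z), mul(add(Z, Z), add(SZ, Z))))))
  [17] S(S(S(add(Z, mul(add(Z, Z), add(SZ, Z))))))
  [18] S(S(S(mul(add(Z, Z), add(SZ, Z)))))
  [19] S(S(S(mul(Z, add(SZ, Z)))))
  [20] SSSZ

Term B:
  start: add(mul(SSZ, SSZ), add(SSZ, SSZ))
  [1] add(add(SSZ, mul(SZ, SSZ)), add(SSZ, SSZ))
  [2] add(S(add(SZ, mul(SZ, SSZ))), add(SSZ, SSZ))
  [3] S(add(add(SZ, mul(SZ, SSZ)), add(SSZ, SSZ)))
  [4] S(add(S(add(Z, mul(SZ, SSZ))), add(SSZ, SSZ)))
  [5] S(S(add(add(Z, mul(SZ, SSZ)), add(SSZ, SSZ))))
  [6] S(S(add(mul(SZ, SSZ), add(SSZ, SSZ))))
  [7] S(S(add(add(SSZ, mul(Z, SSZ)), add(SSZ, SSZ))))
  [8] S(S(add(S(add(SZ, mul(Z, SSZ))), add(SSZ, SSZ))))
  [9] S(S(S(add(add(SZ, mul(Z, SSZ)), add(SSZ, SSZ)))))
  [10] S(S(S(add(S(add(Z, mul(Z, SSZ))), add(SSZ, SSZ)))))
  [11] S(S(S(S(add(add(Z, mul(Z, SSZ)), add(SSZ, SSZ))))))
  [12] S(S(S(S(add(mul(Z, SSZ), add(SSZ, SSZ))))))
  [13] S(S(S(S(add(Z, add(SSZ, SSZ))))))
  [14] S(S(S(S(add(SSZ, SSZ)))))
  [15] S(S(S(S(S(add(SZ, SSZ))))))
  [16] S(S(S(S(S(S(add(Z, SSZ)))))))
  [17] S^8(Z)

Answer: DIFFERENT — A ⇓ SSSZ, B ⇓ S^8(Z)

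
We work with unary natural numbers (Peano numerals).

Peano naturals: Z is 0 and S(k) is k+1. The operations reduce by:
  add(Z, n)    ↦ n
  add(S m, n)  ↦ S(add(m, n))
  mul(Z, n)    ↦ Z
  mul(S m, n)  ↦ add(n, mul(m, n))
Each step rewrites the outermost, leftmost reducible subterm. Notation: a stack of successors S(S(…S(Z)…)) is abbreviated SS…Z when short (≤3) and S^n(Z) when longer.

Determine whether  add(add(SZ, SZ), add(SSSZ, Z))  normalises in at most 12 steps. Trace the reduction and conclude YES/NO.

  start: add(add(SZ, SZ), add(SSSZ, Z))
  [1] add(S(add(Z, SZ)), add(SSSZ, Z))
  [2] S(add(add(Z, SZ), add(SSSZ, Z)))
  [3] S(add(SZ, add(SSSZ, Z)))
  [4] S(S(add(Z, add(SSSZ, Z))))
  [5] S(S(add(SSSZ, Z)))
  [6] S(S(S(add(SSZ, Z))))
  [7] S(S(S(S(add(SZ, Z)))))
  [8] S(S(S(S(S(add(Z, Z))))))
  [9] S^5(Z)

Answer: YES — reaches normal form S^5(Z) in 9 ≤ 12 steps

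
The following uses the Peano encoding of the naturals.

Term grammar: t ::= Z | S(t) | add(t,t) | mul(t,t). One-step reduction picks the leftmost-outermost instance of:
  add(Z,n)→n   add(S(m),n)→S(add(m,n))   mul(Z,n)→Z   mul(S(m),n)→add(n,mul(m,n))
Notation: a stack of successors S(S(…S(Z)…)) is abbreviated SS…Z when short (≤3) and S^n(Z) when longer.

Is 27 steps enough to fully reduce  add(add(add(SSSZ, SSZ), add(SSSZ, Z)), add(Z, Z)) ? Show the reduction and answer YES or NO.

Answer: YES — reaches normal form S^8(Z) in 24 ≤ 27 steps

Derivation:
  start: add(add(add(SSSZ, SSZ), add(SSSZ, Z)), add(Z, Z))
  [1] add(add(S(add(SSZ, SSZ)), add(SSSZ, Z)), add(Z, Z))
  [2] add(S(add(add(SSZ, SSZ), add(SSSZ, Z))), add(Z, Z))
  [3] S(add(add(add(SSZ, SSZ), add(SSSZ, Z)), add(Z, Z)))
  [4] S(add(add(S(add(SZ, SSZ)), add(SSSZ, Z)), add(Z, Z)))
  [5] S(add(S(add(add(SZ, SSZ), add(SSSZ, Z))), add(Z, Z)))
  [6] S(S(add(add(add(SZ, SSZ), add(SSSZ, Z)), add(Z, Z))))
  [7] S(S(add(add(S(add(Z, SSZ)), add(SSSZ, Z)), add(Z, Z))))
  [8] S(S(add(S(add(add(Z, SSZ), add(SSSZ, Z))), add(Z, Z))))
  [9] S(S(S(add(add(add(Z, SSZ), add(SSSZ, Z)), add(Z, Z)))))
  [10] S(S(S(add(add(SSZ, add(SSSZ, Z)), add(Z, Z)))))
  [11] S(S(S(add(S(add(SZ, add(SSSZ, Z))), add(Z, Z)))))
  [12] S(S(S(S(add(add(SZ, add(SSSZ, Z)), add(Z, Z))))))
  [13] S(S(S(S(add(S(add(Z, add(SSSZ, Z))), add(Z, Z))))))
  [14] S(S(S(S(S(add(add(Z, add(SSSZ, Z)), add(Z, Z)))))))
  [15] S(S(S(S(S(add(add(SSSZ, Z), add(Z, Z)))))))
  [16] S(S(S(S(S(add(S(add(SSZ, Z)), add(Z, Z)))))))
  [17] S(S(S(S(S(S(add(add(SSZ, Z), add(Z, Z))))))))
  [18] S(S(S(S(S(S(add(S(add(SZ, Z)), add(Z, Z))))))))
  [19] S(S(S(S(S(S(S(add(add(SZ, Z), add(Z, Z)))))))))
  [20] S(S(S(S(S(S(S(add(S(add(Z, Z)), add(Z, Z)))))))))
  [21] S(S(S(S(S(S(S(S(add(add(Z, Z), add(Z, Z))))))))))
  [22] S(S(S(S(S(S(S(S(add(Z, add(Z, Z))))))))))
  [23] S(S(S(S(S(S(S(S(add(Z, Z)))))))))
  [24] S^8(Z)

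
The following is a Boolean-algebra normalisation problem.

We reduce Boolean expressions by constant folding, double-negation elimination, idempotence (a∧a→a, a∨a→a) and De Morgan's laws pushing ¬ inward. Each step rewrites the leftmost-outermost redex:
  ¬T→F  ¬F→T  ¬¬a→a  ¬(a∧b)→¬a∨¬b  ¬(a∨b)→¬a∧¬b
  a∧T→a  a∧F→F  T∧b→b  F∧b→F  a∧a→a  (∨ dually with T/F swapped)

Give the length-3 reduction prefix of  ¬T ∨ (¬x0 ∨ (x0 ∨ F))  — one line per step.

Answer: after 3 steps: ¬x0 ∨ x0

Reduction:
  start: ¬T ∨ (¬x0 ∨ (x0 ∨ F))
  →1  F ∨ (¬x0 ∨ (x0 ∨ F))
  →2  ¬x0 ∨ (x0 ∨ F)
  →3  ¬x0 ∨ x0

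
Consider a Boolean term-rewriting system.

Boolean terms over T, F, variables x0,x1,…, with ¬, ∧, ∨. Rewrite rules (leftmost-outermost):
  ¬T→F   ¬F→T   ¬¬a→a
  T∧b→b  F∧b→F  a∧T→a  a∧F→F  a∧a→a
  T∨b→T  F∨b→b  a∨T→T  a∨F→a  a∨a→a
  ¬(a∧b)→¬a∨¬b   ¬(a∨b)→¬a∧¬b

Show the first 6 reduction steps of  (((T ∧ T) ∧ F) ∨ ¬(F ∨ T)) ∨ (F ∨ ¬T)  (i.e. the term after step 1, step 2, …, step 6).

Answer: after 6 steps: F ∨ (F ∨ ¬T)

Working:
  start: (((T ∧ T) ∧ F) ∨ ¬(F ∨ T)) ∨ (F ∨ ¬T)
  →1  (F ∨ ¬(F ∨ T)) ∨ (F ∨ ¬T)
  →2  ¬(F ∨ T) ∨ (F ∨ ¬T)
  →3  (¬F ∧ ¬T) ∨ (F ∨ ¬T)
  →4  (T ∧ ¬T) ∨ (F ∨ ¬T)
  →5  ¬T ∨ (F ∨ ¬T)
  →6  F ∨ (F ∨ ¬T)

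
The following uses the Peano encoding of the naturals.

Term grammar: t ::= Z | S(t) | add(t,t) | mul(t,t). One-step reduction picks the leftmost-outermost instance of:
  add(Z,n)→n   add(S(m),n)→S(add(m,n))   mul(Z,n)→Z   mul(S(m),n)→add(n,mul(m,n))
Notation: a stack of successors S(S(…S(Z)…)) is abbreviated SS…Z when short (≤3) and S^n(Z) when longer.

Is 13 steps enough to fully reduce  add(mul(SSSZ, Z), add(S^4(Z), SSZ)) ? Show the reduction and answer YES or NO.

  start: add(mul(SSSZ, Z), add(S^4(Z), SSZ))
  →1  add(add(Z, mul(SSZ, Z)), add(S^4(Z), SSZ))
  →2  add(mul(SSZ, Z), add(S^4(Z), SSZ))
  →3  add(add(Z, mul(SZ, Z)), add(S^4(Z), SSZ))
  →4  add(mul(SZ, Z), add(S^4(Z), SSZ))
  →5  add(add(Z, mul(Z, Z)), add(S^4(Z), SSZ))
  →6  add(mul(Z, Z), add(S^4(Z), SSZ))
  →7  add(Z, add(S^4(Z), SSZ))
  →8  add(S^4(Z), SSZ)
  →9  S(add(SSSZ, SSZ))
  →10  S(S(add(SSZ, SSZ)))
  →11  S(S(S(add(SZ, SSZ))))
  →12  S(S(S(S(add(Z, SSZ)))))
  →13  S^6(Z)

Answer: YES — reaches normal form S^6(Z) in 13 ≤ 13 steps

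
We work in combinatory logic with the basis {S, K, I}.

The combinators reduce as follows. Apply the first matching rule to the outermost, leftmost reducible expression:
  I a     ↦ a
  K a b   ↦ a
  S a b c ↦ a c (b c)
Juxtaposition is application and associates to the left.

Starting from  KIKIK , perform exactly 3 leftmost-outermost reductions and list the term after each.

  start: KIKIK
  →1  IIK
  →2  IK
  →3  K

Answer: after 3 steps: K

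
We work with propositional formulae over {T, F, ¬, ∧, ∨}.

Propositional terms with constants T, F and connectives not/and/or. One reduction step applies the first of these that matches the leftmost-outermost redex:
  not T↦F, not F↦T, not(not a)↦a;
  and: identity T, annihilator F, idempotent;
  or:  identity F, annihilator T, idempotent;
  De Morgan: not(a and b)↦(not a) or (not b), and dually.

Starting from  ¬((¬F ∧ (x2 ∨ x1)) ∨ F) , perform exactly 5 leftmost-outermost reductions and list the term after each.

Answer: after 5 steps: (¬x2 ∧ ¬x1) ∧ ¬F

Working:
  start: ¬((¬F ∧ (x2 ∨ x1)) ∨ F)
  [1] ¬(¬F ∧ (x2 ∨ x1)) ∧ ¬F
  [2] (¬¬F ∨ ¬(x2 ∨ x1)) ∧ ¬F
  [3] (F ∨ ¬(x2 ∨ x1)) ∧ ¬F
  [4] ¬(x2 ∨ x1) ∧ ¬F
  [5] (¬x2 ∧ ¬x1) ∧ ¬F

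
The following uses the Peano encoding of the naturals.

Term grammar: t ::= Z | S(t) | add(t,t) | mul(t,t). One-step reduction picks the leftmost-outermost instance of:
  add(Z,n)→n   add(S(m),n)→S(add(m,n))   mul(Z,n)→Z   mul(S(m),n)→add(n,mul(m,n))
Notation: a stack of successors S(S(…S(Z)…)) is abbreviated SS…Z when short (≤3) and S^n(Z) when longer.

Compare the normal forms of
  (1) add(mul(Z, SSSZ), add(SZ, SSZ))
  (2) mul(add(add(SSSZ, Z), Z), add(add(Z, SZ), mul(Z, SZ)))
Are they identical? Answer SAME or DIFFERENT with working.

Term A:
  start: add(mul(Z, SSSZ), add(SZ, SSZ))
  →1  add(Z, add(SZ, SSZ))
  →2  add(SZ, SSZ)
  →3  S(add(Z, SSZ))
  →4  SSSZ

Term B:
  start: mul(add(add(SSSZ, Z), Z), add(add(Z, SZ), mul(Z, SZ)))
  →1  mul(add(S(add(SSZ, Z)), Z), add(add(Z, SZ), mul(Z, SZ)))
  →2  mul(S(add(add(SSZ, Z), Z)), add(add(Z, SZ), mul(Z, SZ)))
  →3  add(add(add(Z, SZ), mul(Z, SZ)), mul(add(add(SSZ, Z), Z), add(add(Z, SZ), mul(Z, SZ))))
  →4  add(add(SZ, mul(Z, SZ)), mul(add(add(SSZ, Z), Z), add(add(Z, SZ), mul(Z, SZ))))
  →5  add(S(add(Z, mul(Z, SZ))), mul(add(add(SSZ, Z), Z), add(add(Z, SZ), mul(Z, SZ))))
  →6  S(add(add(Z, mul(Z, SZ)), mul(add(add(SSZ, Z), Z), add(add(Z, SZ), mul(Z, SZ)))))
  →7  S(add(mul(Z, SZ), mul(add(add(SSZ, Z), Z), add(add(Z, SZ), mul(Z, SZ)))))
  →8  S(add(Z, mul(add(add(SSZ, Z), Z), add(add(Z, SZ), mul(Z, SZ)))))
  →9  S(mul(add(add(SSZ, Z), Z), add(add(Z, SZ), mul(Z, SZ))))
  →10  S(mul(add(S(add(SZ, Z)), Z), add(add(Z, SZ), mul(Z, SZ))))
  →11  S(mul(S(add(add(SZ, Z), Z)), add(add(Z, SZ), mul(Z, SZ))))
  →12  S(add(add(add(Z, SZ), mul(Z, SZ)), mul(add(add(SZ, Z), Z), add(add(Z, SZ), mul(Z, SZ)))))
  →13  S(add(add(SZ, mul(Z, SZ)), mul(add(add(SZ, Z), Z), add(add(Z, SZ), mul(Z, SZ)))))
  →14  S(add(S(add(Z, mul(Z, SZ))), mul(add(add(SZ, Z), Z), add(add(Z, SZ), mul(Z, SZ)))))
  →15  S(S(add(add(Z, mul(Z, SZ)), mul(add(add(SZ, Z), Z), add(add(Z, SZ), mul(Z, SZ))))))
  →16  S(S(add(mul(Z, SZ), mul(add(add(SZ, Z), Z), add(add(Z, SZ), mul(Z, SZ))))))
  →17  S(S(add(Z, mul(add(add(SZ, Z), Z), add(add(Z, SZ), mul(Z, SZ))))))
  →18  S(S(mul(add(add(SZ, Z), Z), add(add(Z, SZ), mul(Z, SZ)))))
  →19  S(S(mul(add(S(add(Z, Z)), Z), add(add(Z, SZ), mul(Z, SZ)))))
  →20  S(S(mul(S(add(add(Z, Z), Z)), add(add(Z, SZ), mul(Z, SZ)))))
  →21  S(S(add(add(add(Z, SZ), mul(Z, SZ)), mul(add(add(Z, Z), Z), add(add(Z, SZ), mul(Z, SZ))))))
  →22  S(S(add(add(SZ, mul(Z, SZ)), mul(add(add(Z, Z), Z), add(add(Z, SZ), mul(Z, SZ))))))
  →23  S(S(add(S(add(Z, mul(Z, SZ))), mul(add(add(Z, Z), Z), add(add(Z, SZ), mul(Z, SZ))))))
  →24  S(S(S(add(add(Z, mul(Z, SZ)), mul(add(add(Z, Z), Z), add(add(Z, SZ), mul(Z, SZ)))))))
  →25  S(S(S(add(mul(Z, SZ), mul(add(add(Z, Z), Z), add(add(Z, SZ), mul(Z, SZ)))))))
  →26  S(S(S(add(Z, mul(add(add(Z, Z), Z), add(add(Z, SZ), mul(Z, SZ)))))))
  →27  S(S(S(mul(add(add(Z, Z), Z), add(add(Z, SZ), mul(Z, SZ))))))
  →28  S(S(S(mul(add(Z, Z), add(add(Z, SZ), mul(Z, SZ))))))
  →29  S(S(S(mul(Z, add(add(Z, SZ), mul(Z, SZ))))))
  →30  SSSZ

Answer: SAME — A ⇓ SSSZ, B ⇓ SSSZ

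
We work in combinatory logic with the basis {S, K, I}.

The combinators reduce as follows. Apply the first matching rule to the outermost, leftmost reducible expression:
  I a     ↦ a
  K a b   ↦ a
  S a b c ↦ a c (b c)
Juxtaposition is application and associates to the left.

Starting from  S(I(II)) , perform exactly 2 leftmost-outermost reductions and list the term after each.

  start: S(I(II))
  step 1: S(II)
  step 2: SI

Answer: after 2 steps: SI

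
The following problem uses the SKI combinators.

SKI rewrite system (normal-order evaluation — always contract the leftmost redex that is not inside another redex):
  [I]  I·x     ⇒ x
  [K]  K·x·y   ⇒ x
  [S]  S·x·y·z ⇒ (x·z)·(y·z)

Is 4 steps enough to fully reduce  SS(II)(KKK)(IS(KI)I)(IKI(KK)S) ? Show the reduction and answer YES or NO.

Answer: NO — after 4 steps the term is IS(KI)I(IKI(KK)S), not yet normal

Derivation:
  start: SS(II)(KKK)(IS(KI)I)(IKI(KK)S)
  [1] S(KKK)(II(KKK))(IS(KI)I)(IKI(KK)S)
  [2] KKK(IS(KI)I)(II(KKK)(IS(KI)I))(IKI(KK)S)
  [3] K(IS(KI)I)(II(KKK)(IS(KI)I))(IKI(KK)S)
  [4] IS(KI)I(IKI(KK)S)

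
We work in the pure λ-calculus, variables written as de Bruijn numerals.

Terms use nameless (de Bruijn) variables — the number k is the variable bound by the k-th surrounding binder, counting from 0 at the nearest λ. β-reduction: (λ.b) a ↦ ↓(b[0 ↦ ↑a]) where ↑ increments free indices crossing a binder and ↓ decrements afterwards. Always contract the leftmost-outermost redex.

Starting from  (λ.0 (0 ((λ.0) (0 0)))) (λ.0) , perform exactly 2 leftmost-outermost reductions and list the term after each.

  start: (λ.0 (0 ((λ.0) (0 0)))) (λ.0)
  →1  (λ.0) ((λ.0) ((λ.0) ((λ.0) (λ.0))))
  →2  (λ.0) ((λ.0) ((λ.0) (λ.0)))

Answer: after 2 steps: (λ.0) ((λ.0) ((λ.0) (λ.0)))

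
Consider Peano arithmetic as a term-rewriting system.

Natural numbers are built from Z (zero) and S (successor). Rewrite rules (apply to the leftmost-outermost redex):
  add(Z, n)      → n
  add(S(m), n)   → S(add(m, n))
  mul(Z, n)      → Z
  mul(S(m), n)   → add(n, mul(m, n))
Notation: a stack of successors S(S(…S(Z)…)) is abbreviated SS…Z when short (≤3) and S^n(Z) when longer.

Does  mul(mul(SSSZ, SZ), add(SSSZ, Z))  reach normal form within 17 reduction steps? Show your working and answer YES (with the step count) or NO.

Answer: NO — after 17 steps the term is S(S(S(S(add(add(SSZ, Z), mul(add(Z, mul(SZ, SZ)), add(SSSZ, Z))))))), not yet normal

Working:
  start: mul(mul(SSSZ, SZ), add(SSSZ, Z))
  step 1: mul(add(SZ, mul(SSZ, SZ)), add(SSSZ, Z))
  step 2: mul(S(add(Z, mul(SSZ, SZ))), add(SSSZ, Z))
  step 3: add(add(SSSZ, Z), mul(add(Z, mul(SSZ, SZ)), add(SSSZ, Z)))
  step 4: add(S(add(SSZ, Z)), mul(add(Z, mul(SSZ, SZ)), add(SSSZ, Z)))
  step 5: S(add(add(SSZ, Z), mul(add(Z, mul(SSZ, SZ)), add(SSSZ, Z))))
  step 6: S(add(S(add(SZ, Z)), mul(add(Z, mul(SSZ, SZ)), add(SSSZ, Z))))
  step 7: S(S(add(add(SZ, Z), mul(add(Z, mul(SSZ, SZ)), add(SSSZ, Z)))))
  step 8: S(S(add(S(add(Z, Z)), mul(add(Z, mul(SSZ, SZ)), add(SSSZ, Z)))))
  step 9: S(S(S(add(add(Z, Z), mul(add(Z, mul(SSZ, SZ)), add(SSSZ, Z))))))
  step 10: S(S(S(add(Z, mul(add(Z, mul(SSZ, SZ)), add(SSSZ, Z))))))
  step 11: S(S(S(mul(add(Z, mul(SSZ, SZ)), add(SSSZ, Z)))))
  step 12: S(S(S(mul(mul(SSZ, SZ), add(SSSZ, Z)))))
  step 13: S(S(S(mul(add(SZ, mul(SZ, SZ)), add(SSSZ, Z)))))
  step 14: S(S(S(mul(S(add(Z, mul(SZ, SZ))), add(SSSZ, Z)))))
  step 15: S(S(S(add(add(SSSZ, Z), mul(add(Z, mul(SZ, SZ)), add(SSSZ, Z))))))
  step 16: S(S(S(add(S(add(SSZ, Z)), mul(add(Z, mul(SZ, SZ)), add(SSSZ, Z))))))
  step 17: S(S(S(S(add(add(SSZ, Z), mul(add(Z, mul(SZ, SZ)), add(SSSZ, Z)))))))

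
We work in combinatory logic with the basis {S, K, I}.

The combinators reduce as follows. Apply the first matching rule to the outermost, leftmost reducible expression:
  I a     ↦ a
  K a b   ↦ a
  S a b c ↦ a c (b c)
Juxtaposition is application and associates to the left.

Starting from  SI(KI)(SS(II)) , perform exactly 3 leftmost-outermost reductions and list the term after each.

Answer: after 3 steps: S(KI(SS(II)))(II(KI(SS(II))))

Working:
  start: SI(KI)(SS(II))
  step 1: I(SS(II))(KI(SS(II)))
  step 2: SS(II)(KI(SS(II)))
  step 3: S(KI(SS(II)))(II(KI(SS(II))))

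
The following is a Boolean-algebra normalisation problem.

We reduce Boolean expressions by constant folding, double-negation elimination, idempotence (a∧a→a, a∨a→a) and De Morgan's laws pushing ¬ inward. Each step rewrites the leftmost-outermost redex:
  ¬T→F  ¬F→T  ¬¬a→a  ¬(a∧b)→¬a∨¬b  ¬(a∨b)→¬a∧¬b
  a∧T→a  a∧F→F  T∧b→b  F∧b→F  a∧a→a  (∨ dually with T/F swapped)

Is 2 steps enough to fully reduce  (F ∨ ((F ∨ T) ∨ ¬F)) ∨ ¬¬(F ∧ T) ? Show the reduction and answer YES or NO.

Answer: NO — after 2 steps the term is (T ∨ ¬F) ∨ ¬¬(F ∧ T), not yet normal

Reduction:
  start: (F ∨ ((F ∨ T) ∨ ¬F)) ∨ ¬¬(F ∧ T)
  [1] ((F ∨ T) ∨ ¬F) ∨ ¬¬(F ∧ T)
  [2] (T ∨ ¬F) ∨ ¬¬(F ∧ T)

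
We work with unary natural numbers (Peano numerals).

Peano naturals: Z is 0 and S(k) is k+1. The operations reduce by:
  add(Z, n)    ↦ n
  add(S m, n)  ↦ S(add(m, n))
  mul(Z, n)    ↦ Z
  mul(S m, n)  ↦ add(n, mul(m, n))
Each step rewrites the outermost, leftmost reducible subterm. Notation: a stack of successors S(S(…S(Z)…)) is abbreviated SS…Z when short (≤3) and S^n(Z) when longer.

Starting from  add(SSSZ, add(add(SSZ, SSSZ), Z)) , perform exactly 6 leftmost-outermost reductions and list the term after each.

  start: add(SSSZ, add(add(SSZ, SSSZ), Z))
  →1  S(add(SSZ, add(add(SSZ, SSSZ), Z)))
  →2  S(S(add(SZ, add(add(SSZ, SSSZ), Z))))
  →3  S(S(S(add(Z, add(add(SSZ, SSSZ), Z)))))
  →4  S(S(S(add(add(SSZ, SSSZ), Z))))
  →5  S(S(S(add(S(add(SZ, SSSZ)), Z))))
  →6  S(S(S(S(add(add(SZ, SSSZ), Z)))))

Answer: after 6 steps: S(S(S(S(add(add(SZ, SSSZ), Z)))))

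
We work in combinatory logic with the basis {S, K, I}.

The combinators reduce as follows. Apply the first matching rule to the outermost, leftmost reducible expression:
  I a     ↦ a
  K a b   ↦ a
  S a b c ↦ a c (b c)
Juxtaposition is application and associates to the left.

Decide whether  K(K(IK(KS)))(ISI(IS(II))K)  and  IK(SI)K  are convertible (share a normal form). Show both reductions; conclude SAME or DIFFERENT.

Answer: DIFFERENT — A ⇓ K(K(KS)), B ⇓ SI

Reduction:
Term A:
  start: K(K(IK(KS)))(ISI(IS(II))K)
  →1  K(IK(KS))
  →2  K(K(KS))

Term B:
  start: IK(SI)K
  →1  K(SI)K
  →2  SI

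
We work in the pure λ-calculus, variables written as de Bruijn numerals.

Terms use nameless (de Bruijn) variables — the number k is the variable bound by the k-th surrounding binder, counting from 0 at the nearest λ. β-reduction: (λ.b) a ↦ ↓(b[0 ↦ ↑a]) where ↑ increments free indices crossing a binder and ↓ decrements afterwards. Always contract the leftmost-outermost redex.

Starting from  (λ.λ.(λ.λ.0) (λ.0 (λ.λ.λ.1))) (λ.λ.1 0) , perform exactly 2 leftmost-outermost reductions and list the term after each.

  start: (λ.λ.(λ.λ.0) (λ.0 (λ.λ.λ.1))) (λ.λ.1 0)
  [1] λ.(λ.λ.0) (λ.0 (λ.λ.λ.1))
  [2] λ.λ.0

Answer: after 2 steps: λ.λ.0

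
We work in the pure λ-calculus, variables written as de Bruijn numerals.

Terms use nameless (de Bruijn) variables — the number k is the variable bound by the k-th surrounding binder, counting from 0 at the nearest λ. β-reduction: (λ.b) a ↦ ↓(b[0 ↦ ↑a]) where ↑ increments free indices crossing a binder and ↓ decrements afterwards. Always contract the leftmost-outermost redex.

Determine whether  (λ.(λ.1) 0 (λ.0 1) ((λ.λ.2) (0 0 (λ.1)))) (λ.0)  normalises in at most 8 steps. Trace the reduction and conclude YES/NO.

  start: (λ.(λ.1) 0 (λ.0 1) ((λ.λ.2) (0 0 (λ.1)))) (λ.0)
  [1] (λ.λ.0) (λ.0) (λ.0 (λ.0)) ((λ.λ.λ.0) ((λ.0) (λ.0) (λ.λ.0)))
  [2] (λ.0) (λ.0 (λ.0)) ((λ.λ.λ.0) ((λ.0) (λ.0) (λ.λ.0)))
  [3] (λ.0 (λ.0)) ((λ.λ.λ.0) ((λ.0) (λ.0) (λ.λ.0)))
  [4] (λ.λ.λ.0) ((λ.0) (λ.0) (λ.λ.0)) (λ.0)
  [5] (λ.λ.0) (λ.0)
  [6] λ.0

Answer: YES — reaches normal form λ.0 in 6 ≤ 8 steps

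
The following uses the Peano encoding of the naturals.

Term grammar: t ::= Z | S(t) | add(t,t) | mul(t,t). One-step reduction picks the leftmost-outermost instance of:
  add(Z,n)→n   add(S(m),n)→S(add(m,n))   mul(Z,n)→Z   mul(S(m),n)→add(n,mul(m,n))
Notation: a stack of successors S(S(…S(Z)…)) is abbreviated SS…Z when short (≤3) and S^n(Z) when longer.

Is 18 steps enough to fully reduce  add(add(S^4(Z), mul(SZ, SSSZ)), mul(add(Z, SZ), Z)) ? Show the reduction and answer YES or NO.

  start: add(add(S^4(Z), mul(SZ, SSSZ)), mul(add(Z, SZ), Z))
  →1  add(S(add(SSSZ, mul(SZ, SSSZ))), mul(add(Z, SZ), Z))
  →2  S(add(add(SSSZ, mul(SZ, SSSZ)), mul(add(Z, SZ), Z)))
  →3  S(add(S(add(SSZ, mul(SZ, SSSZ))), mul(add(Z, SZ), Z)))
  →4  S(S(add(add(SSZ, mul(SZ, SSSZ)), mul(add(Z, SZ), Z))))
  →5  S(S(add(S(add(SZ, mul(SZ, SSSZ))), mul(add(Z, SZ), Z))))
  →6  S(S(S(add(add(SZ, mul(SZ, SSSZ)), mul(add(Z, SZ), Z)))))
  →7  S(S(S(add(S(add(Z, mul(SZ, SSSZ))), mul(add(Z, SZ), Z)))))
  →8  S(S(S(S(add(add(Z, mul(SZ, SSSZ)), mul(add(Z, SZ), Z))))))
  →9  S(S(S(S(add(mul(SZ, SSSZ), mul(add(Z, SZ), Z))))))
  →10  S(S(S(S(add(add(SSSZ, mul(Z, SSSZ)), mul(add(Z, SZ), Z))))))
  →11  S(S(S(S(add(S(add(SSZ, mul(Z, SSSZ))), mul(add(Z, SZ), Z))))))
  →12  S(S(S(S(S(add(add(SSZ, mul(Z, SSSZ)), mul(add(Z, SZ), Z)))))))
  →13  S(S(S(S(S(add(S(add(SZ, mul(Z, SSSZ))), mul(add(Z, SZ), Z)))))))
  →14  S(S(S(S(S(S(add(add(SZ, mul(Z, SSSZ)), mul(add(Z, SZ), Z))))))))
  →15  S(S(S(S(S(S(add(S(add(Z, mul(Z, SSSZ))), mul(add(Z, SZ), Z))))))))
  →16  S(S(S(S(S(S(S(add(add(Z, mul(Z, SSSZ)), mul(add(Z, SZ), Z)))))))))
  →17  S(S(S(S(S(S(S(add(mul(Z, SSSZ), mul(add(Z, SZ), Z)))))))))
  →18  S(S(S(S(S(S(S(add(Z, mul(add(Z, SZ), Z)))))))))

Answer: NO — after 18 steps the term is S(S(S(S(S(S(S(add(Z, mul(add(Z, SZ), Z))))))))), not yet normal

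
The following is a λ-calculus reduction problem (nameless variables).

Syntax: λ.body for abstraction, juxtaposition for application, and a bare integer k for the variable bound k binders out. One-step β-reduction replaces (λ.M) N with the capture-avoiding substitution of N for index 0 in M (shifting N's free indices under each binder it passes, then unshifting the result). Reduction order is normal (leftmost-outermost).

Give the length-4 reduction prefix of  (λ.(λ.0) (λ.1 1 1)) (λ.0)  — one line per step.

Answer: after 4 steps: λ.λ.0

Derivation:
  start: (λ.(λ.0) (λ.1 1 1)) (λ.0)
  [1] (λ.0) (λ.(λ.0) (λ.0) (λ.0))
  [2] λ.(λ.0) (λ.0) (λ.0)
  [3] λ.(λ.0) (λ.0)
  [4] λ.λ.0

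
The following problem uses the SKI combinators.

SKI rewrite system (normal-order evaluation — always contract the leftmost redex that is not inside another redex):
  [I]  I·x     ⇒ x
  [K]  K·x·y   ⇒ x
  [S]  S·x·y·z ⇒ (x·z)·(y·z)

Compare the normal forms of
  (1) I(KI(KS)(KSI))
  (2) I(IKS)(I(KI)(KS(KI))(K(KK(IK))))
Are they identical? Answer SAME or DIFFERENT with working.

Answer: SAME — A ⇓ S, B ⇓ S

Working:
Term A:
  start: I(KI(KS)(KSI))
  [1] KI(KS)(KSI)
  [2] I(KSI)
  [3] KSI
  [4] S

Term B:
  start: I(IKS)(I(KI)(KS(KI))(K(KK(IK))))
  [1] IKS(I(KI)(KS(KI))(K(KK(IK))))
  [2] KS(I(KI)(KS(KI))(K(KK(IK))))
  [3] S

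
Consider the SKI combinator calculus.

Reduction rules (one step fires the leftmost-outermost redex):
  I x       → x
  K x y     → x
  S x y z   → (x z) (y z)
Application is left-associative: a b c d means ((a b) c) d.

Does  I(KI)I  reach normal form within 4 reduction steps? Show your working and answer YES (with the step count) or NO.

  start: I(KI)I
  step 1: KII
  step 2: I

Answer: YES — reaches normal form I in 2 ≤ 4 steps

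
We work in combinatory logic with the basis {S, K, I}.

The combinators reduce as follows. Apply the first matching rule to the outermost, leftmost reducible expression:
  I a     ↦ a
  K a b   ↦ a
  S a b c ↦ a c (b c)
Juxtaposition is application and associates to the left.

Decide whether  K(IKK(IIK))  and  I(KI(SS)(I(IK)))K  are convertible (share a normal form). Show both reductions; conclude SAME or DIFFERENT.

Term A:
  start: K(IKK(IIK))
  [1] K(KK(IIK))
  [2] KK

Term B:
  start: I(KI(SS)(I(IK)))K
  [1] KI(SS)(I(IK))K
  [2] I(I(IK))K
  [3] I(IK)K
  [4] IKK
  [5] KK

Answer: SAME — A ⇓ KK, B ⇓ KK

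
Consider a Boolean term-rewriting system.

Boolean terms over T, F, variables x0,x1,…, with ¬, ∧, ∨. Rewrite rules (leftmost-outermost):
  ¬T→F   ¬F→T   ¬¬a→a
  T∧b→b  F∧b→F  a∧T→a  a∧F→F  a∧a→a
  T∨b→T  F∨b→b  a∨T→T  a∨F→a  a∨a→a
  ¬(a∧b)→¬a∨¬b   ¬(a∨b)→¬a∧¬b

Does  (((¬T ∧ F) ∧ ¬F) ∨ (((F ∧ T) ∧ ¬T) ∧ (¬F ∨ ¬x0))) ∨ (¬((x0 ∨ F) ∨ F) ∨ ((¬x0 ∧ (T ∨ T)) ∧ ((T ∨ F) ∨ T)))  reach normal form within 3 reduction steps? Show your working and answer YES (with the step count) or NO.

  start: (((¬T ∧ F) ∧ ¬F) ∨ (((F ∧ T) ∧ ¬T) ∧ (¬F ∨ ¬x0))) ∨ (¬((x0 ∨ F) ∨ F) ∨ ((¬x0 ∧ (T ∨ T)) ∧ ((T ∨ F) ∨ T)))
  step 1: ((F ∧ ¬F) ∨ (((F ∧ T) ∧ ¬T) ∧ (¬F ∨ ¬x0))) ∨ (¬((x0 ∨ F) ∨ F) ∨ ((¬x0 ∧ (T ∨ T)) ∧ ((T ∨ F) ∨ T)))
  step 2: (F ∨ (((F ∧ T) ∧ ¬T) ∧ (¬F ∨ ¬x0))) ∨ (¬((x0 ∨ F) ∨ F) ∨ ((¬x0 ∧ (T ∨ T)) ∧ ((T ∨ F) ∨ T)))
  step 3: (((F ∧ T) ∧ ¬T) ∧ (¬F ∨ ¬x0)) ∨ (¬((x0 ∨ F) ∨ F) ∨ ((¬x0 ∧ (T ∨ T)) ∧ ((T ∨ F) ∨ T)))

Answer: NO — after 3 steps the term is (((F ∧ T) ∧ ¬T) ∧ (¬F ∨ ¬x0)) ∨ (¬((x0 ∨ F) ∨ F) ∨ ((¬x0 ∧ (T ∨ T)) ∧ ((T ∨ F) ∨ T))), not yet normal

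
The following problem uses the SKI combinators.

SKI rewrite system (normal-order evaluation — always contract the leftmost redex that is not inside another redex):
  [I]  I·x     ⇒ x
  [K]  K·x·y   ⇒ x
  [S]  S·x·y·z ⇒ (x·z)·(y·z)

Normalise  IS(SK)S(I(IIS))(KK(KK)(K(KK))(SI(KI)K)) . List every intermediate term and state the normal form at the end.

  start: IS(SK)S(I(IIS))(KK(KK)(K(KK))(SI(KI)K))
  step 1: S(SK)S(I(IIS))(KK(KK)(K(KK))(SI(KI)K))
  step 2: SK(I(IIS))(S(I(IIS)))(KK(KK)(K(KK))(SI(KI)K))
  step 3: K(S(I(IIS)))(I(IIS)(S(I(IIS))))(KK(KK)(K(KK))(SI(KI)K))
  step 4: S(I(IIS))(KK(KK)(K(KK))(SI(KI)K))
  step 5: S(IIS)(KK(KK)(K(KK))(SI(KI)K))
  step 6: S(IS)(KK(KK)(K(KK))(SI(KI)K))
  step 7: SS(KK(KK)(K(KK))(SI(KI)K))
  step 8: SS(K(K(KK))(SI(KI)K))
  step 9: SS(K(KK))

Answer: normal form = SS(K(KK))  (in 9 steps)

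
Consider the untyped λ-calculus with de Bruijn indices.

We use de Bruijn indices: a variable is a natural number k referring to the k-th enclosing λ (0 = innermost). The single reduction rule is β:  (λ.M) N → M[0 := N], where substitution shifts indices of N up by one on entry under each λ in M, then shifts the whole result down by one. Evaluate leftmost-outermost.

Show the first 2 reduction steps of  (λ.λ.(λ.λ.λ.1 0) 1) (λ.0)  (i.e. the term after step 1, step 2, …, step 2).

  start: (λ.λ.(λ.λ.λ.1 0) 1) (λ.0)
  →1  λ.(λ.λ.λ.1 0) (λ.0)
  →2  λ.λ.λ.1 0

Answer: after 2 steps: λ.λ.λ.1 0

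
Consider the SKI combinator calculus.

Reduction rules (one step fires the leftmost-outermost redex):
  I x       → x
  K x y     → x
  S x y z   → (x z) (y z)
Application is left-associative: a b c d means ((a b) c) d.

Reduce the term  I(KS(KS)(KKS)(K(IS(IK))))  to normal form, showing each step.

  start: I(KS(KS)(KKS)(K(IS(IK))))
  step 1: KS(KS)(KKS)(K(IS(IK)))
  step 2: S(KKS)(K(IS(IK)))
  step 3: SK(K(IS(IK)))
  step 4: SK(K(S(IK)))
  step 5: SK(K(SK))

Answer: normal form = SK(K(SK))  (in 5 steps)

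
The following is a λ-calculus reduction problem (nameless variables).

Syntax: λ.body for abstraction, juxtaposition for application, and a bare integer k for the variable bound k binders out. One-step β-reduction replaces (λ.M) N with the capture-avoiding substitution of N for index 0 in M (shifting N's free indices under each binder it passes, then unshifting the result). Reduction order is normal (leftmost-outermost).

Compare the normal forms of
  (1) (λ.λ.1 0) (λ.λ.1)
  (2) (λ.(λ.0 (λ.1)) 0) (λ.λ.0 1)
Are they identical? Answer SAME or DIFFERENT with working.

Answer: DIFFERENT — A ⇓ λ.λ.1, B ⇓ λ.0 (λ.λ.λ.0 1)

Working:
Term A:
  start: (λ.λ.1 0) (λ.λ.1)
  step 1: λ.(λ.λ.1) 0
  step 2: λ.λ.1

Term B:
  start: (λ.(λ.0 (λ.1)) 0) (λ.λ.0 1)
  step 1: (λ.0 (λ.1)) (λ.λ.0 1)
  step 2: (λ.λ.0 1) (λ.λ.λ.0 1)
  step 3: λ.0 (λ.λ.λ.0 1)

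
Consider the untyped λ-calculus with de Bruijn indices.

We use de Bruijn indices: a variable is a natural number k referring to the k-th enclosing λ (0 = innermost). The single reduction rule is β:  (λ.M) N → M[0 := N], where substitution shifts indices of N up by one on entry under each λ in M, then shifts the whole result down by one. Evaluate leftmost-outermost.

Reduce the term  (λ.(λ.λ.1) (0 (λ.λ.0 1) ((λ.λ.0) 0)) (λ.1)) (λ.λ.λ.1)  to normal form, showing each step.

  start: (λ.(λ.λ.1) (0 (λ.λ.0 1) ((λ.λ.0) 0)) (λ.1)) (λ.λ.λ.1)
  →1  (λ.λ.1) ((λ.λ.λ.1) (λ.λ.0 1) ((λ.λ.0) (λ.λ.λ.1))) (λ.λ.λ.λ.1)
  →2  (λ.(λ.λ.λ.1) (λ.λ.0 1) ((λ.λ.0) (λ.λ.λ.1))) (λ.λ.λ.λ.1)
  →3  (λ.λ.λ.1) (λ.λ.0 1) ((λ.λ.0) (λ.λ.λ.1))
  →4  (λ.λ.1) ((λ.λ.0) (λ.λ.λ.1))
  →5  λ.(λ.λ.0) (λ.λ.λ.1)
  →6  λ.λ.0

Answer: normal form = λ.λ.0  (in 6 steps)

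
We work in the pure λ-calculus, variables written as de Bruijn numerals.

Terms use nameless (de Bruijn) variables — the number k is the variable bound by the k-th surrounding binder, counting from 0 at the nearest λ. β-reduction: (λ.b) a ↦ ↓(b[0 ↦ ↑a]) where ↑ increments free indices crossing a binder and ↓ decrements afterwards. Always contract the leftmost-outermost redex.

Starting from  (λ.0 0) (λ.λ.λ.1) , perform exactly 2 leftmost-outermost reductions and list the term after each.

  start: (λ.0 0) (λ.λ.λ.1)
  →1  (λ.λ.λ.1) (λ.λ.λ.1)
  →2  λ.λ.1

Answer: after 2 steps: λ.λ.1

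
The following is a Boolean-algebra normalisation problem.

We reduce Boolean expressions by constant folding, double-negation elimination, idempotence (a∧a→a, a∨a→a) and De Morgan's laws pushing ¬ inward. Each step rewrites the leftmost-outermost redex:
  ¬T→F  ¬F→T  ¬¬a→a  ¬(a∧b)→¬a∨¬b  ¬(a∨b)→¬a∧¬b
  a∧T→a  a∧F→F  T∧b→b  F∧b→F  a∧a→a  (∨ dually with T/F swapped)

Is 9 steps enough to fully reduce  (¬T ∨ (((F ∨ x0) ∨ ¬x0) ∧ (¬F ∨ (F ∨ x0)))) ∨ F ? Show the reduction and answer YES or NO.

  start: (¬T ∨ (((F ∨ x0) ∨ ¬x0) ∧ (¬F ∨ (F ∨ x0)))) ∨ F
  step 1: ¬T ∨ (((F ∨ x0) ∨ ¬x0) ∧ (¬F ∨ (F ∨ x0)))
  step 2: F ∨ (((F ∨ x0) ∨ ¬x0) ∧ (¬F ∨ (F ∨ x0)))
  step 3: ((F ∨ x0) ∨ ¬x0) ∧ (¬F ∨ (F ∨ x0))
  step 4: (x0 ∨ ¬x0) ∧ (¬F ∨ (F ∨ x0))
  step 5: (x0 ∨ ¬x0) ∧ (T ∨ (F ∨ x0))
  step 6: (x0 ∨ ¬x0) ∧ T
  step 7: x0 ∨ ¬x0

Answer: YES — reaches normal form x0 ∨ ¬x0 in 7 ≤ 9 steps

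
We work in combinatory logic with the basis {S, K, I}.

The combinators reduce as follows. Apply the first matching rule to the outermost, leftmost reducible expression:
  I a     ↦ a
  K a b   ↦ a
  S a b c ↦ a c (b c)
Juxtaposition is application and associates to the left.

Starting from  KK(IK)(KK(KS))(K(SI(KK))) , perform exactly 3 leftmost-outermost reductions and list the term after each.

  start: KK(IK)(KK(KS))(K(SI(KK)))
  step 1: K(KK(KS))(K(SI(KK)))
  step 2: KK(KS)
  step 3: K

Answer: after 3 steps: K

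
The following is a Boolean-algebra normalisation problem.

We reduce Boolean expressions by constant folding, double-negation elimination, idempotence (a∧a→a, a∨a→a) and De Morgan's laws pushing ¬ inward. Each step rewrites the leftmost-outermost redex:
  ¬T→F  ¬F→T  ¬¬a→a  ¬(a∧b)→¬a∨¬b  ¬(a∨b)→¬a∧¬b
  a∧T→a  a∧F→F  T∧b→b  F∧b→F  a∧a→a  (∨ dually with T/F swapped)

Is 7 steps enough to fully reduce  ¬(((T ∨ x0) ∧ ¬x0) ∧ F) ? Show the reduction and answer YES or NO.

  start: ¬(((T ∨ x0) ∧ ¬x0) ∧ F)
  [1] ¬((T ∨ x0) ∧ ¬x0) ∨ ¬F
  [2] (¬(T ∨ x0) ∨ ¬¬x0) ∨ ¬F
  [3] ((¬T ∧ ¬x0) ∨ ¬¬x0) ∨ ¬F
  [4] ((F ∧ ¬x0) ∨ ¬¬x0) ∨ ¬F
  [5] (F ∨ ¬¬x0) ∨ ¬F
  [6] ¬¬x0 ∨ ¬F
  [7] x0 ∨ ¬F

Answer: NO — after 7 steps the term is x0 ∨ ¬F, not yet normal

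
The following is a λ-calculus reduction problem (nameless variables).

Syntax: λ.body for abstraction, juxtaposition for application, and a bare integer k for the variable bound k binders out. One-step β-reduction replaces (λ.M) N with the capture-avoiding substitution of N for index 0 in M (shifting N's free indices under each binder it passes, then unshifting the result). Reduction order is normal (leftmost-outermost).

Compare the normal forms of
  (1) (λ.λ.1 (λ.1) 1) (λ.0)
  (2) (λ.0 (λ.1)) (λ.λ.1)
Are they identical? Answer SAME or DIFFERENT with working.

Term A:
  start: (λ.λ.1 (λ.1) 1) (λ.0)
  step 1: λ.(λ.0) (λ.1) (λ.0)
  step 2: λ.(λ.1) (λ.0)
  step 3: λ.0

Term B:
  start: (λ.0 (λ.1)) (λ.λ.1)
  step 1: (λ.λ.1) (λ.λ.λ.1)
  step 2: λ.λ.λ.λ.1

Answer: DIFFERENT — A ⇓ λ.0, B ⇓ λ.λ.λ.λ.1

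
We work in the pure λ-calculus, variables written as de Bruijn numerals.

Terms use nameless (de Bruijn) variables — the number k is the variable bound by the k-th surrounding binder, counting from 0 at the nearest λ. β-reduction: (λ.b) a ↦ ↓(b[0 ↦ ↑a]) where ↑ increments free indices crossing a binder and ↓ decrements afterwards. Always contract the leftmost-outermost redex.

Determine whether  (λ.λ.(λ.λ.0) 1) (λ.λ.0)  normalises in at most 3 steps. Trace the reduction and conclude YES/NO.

Answer: YES — reaches normal form λ.λ.0 in 2 ≤ 3 steps

Working:
  start: (λ.λ.(λ.λ.0) 1) (λ.λ.0)
  [1] λ.(λ.λ.0) (λ.λ.0)
  [2] λ.λ.0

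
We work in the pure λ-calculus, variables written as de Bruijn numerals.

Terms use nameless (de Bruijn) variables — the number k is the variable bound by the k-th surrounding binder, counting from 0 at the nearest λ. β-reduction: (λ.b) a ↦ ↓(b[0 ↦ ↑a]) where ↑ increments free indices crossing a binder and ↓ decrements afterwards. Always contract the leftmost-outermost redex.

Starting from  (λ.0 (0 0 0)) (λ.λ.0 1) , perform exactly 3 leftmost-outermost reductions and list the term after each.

  start: (λ.0 (0 0 0)) (λ.λ.0 1)
  step 1: (λ.λ.0 1) ((λ.λ.0 1) (λ.λ.0 1) (λ.λ.0 1))
  step 2: λ.0 ((λ.λ.0 1) (λ.λ.0 1) (λ.λ.0 1))
  step 3: λ.0 ((λ.0 (λ.λ.0 1)) (λ.λ.0 1))

Answer: after 3 steps: λ.0 ((λ.0 (λ.λ.0 1)) (λ.λ.0 1))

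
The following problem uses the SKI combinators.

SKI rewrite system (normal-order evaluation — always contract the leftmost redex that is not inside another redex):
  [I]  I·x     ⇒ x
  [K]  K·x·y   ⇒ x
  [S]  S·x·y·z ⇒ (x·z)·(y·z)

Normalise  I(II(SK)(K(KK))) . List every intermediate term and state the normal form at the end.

Answer: normal form = SK(K(KK))  (in 3 steps)

Derivation:
  start: I(II(SK)(K(KK)))
  step 1: II(SK)(K(KK))
  step 2: I(SK)(K(KK))
  step 3: SK(K(KK))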